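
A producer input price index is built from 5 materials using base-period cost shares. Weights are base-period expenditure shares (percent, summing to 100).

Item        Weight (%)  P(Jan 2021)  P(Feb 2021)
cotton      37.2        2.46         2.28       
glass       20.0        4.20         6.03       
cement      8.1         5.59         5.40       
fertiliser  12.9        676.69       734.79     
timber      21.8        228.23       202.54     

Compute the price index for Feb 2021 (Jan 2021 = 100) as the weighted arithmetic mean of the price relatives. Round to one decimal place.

cotton: 37.2 × (2.28/2.46) = 37.2 × 0.926829 = 34.4780
glass: 20.0 × (6.03/4.20) = 20.0 × 1.435714 = 28.7143
cement: 8.1 × (5.40/5.59) = 8.1 × 0.966011 = 7.8247
fertiliser: 12.9 × (734.79/676.69) = 12.9 × 1.085859 = 14.0076
timber: 21.8 × (202.54/228.23) = 21.8 × 0.887438 = 19.3462
Index = Σ wᵢ·(p₁ᵢ/p₀ᵢ) = 34.4780 + 28.7143 + 7.8247 + 14.0076 + 19.3462 = 104.3708

104.4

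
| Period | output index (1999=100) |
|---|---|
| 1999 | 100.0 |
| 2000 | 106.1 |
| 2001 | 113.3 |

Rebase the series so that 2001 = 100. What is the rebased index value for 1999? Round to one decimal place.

88.3

Rebased(1999) = 100.0 / 113.3 × 100 = 88.2613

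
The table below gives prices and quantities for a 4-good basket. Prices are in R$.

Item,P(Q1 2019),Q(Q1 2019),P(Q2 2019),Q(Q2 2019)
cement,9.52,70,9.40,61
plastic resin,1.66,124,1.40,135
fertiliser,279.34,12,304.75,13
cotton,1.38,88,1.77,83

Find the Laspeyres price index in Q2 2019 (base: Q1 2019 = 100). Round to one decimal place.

Laspeyres price index uses base-period quantities as weights.
ΣP(Q2 2019)·Q(Q1 2019) = 9.40×70 + 1.40×124 + 304.75×12 + 1.77×88 = 658 + 173.6 + 3657 + 155.76 = 4644.36
ΣP(Q1 2019)·Q(Q1 2019) = 9.52×70 + 1.66×124 + 279.34×12 + 1.38×88 = 666.4 + 205.84 + 3352.08 + 121.44 = 4345.76
Index = 4644.36 / 4345.76 × 100 = 106.8711

106.9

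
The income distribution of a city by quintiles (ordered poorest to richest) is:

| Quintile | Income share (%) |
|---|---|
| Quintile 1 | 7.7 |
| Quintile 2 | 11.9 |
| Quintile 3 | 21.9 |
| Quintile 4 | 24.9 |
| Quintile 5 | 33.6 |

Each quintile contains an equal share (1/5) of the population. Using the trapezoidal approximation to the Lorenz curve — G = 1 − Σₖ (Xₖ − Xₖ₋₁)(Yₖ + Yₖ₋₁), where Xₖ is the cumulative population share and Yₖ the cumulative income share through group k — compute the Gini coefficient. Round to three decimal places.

Cumulative income shares Yₖ: 0.0770, 0.1960, 0.4150, 0.6640, 1.0000
Σ (Xₖ−Xₖ₋₁)(Yₖ+Yₖ₋₁) = (1/5)(0.0770+0.0000) + (1/5)(0.1960+0.0770) + (1/5)(0.4150+0.1960) + (1/5)(0.6640+0.4150) + (1/5)(1.0000+0.6640)
  = 0.0154 + 0.0546 + 0.1222 + 0.2158 + 0.3328 = 0.7408
G = 1 − 0.7408 = 0.2592

0.259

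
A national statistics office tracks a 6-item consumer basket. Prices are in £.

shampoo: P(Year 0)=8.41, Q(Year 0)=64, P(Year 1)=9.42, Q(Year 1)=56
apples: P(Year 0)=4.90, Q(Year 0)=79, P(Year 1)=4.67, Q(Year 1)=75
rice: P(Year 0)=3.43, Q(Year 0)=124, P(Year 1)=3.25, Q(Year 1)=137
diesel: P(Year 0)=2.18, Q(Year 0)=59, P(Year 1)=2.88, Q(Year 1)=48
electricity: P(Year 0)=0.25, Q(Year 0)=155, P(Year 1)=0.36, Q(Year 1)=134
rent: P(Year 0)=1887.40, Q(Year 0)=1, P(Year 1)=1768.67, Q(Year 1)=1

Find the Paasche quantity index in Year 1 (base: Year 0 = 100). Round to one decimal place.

Paasche quantity index uses current-period prices as weights.
ΣP(Year 1)·Q(Year 1) = 9.42×56 + 4.67×75 + 3.25×137 + 2.88×48 + 0.36×134 + 1768.67×1 = 527.52 + 350.25 + 445.25 + 138.24 + 48.24 + 1768.67 = 3278.17
ΣP(Year 1)·Q(Year 0) = 9.42×64 + 4.67×79 + 3.25×124 + 2.88×59 + 0.36×155 + 1768.67×1 = 602.88 + 368.93 + 403 + 169.92 + 55.8 + 1768.67 = 3369.2
Index = 3278.17 / 3369.2 × 100 = 97.2982

97.3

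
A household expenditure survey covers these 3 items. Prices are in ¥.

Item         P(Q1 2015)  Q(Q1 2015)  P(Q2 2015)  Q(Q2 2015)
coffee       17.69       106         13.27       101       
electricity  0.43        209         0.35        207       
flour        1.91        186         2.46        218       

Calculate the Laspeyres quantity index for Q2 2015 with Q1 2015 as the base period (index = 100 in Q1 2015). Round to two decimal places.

Laspeyres quantity index uses base-period prices as weights.
ΣP(Q1 2015)·Q(Q2 2015) = 17.69×101 + 0.43×207 + 1.91×218 = 1786.69 + 89.01 + 416.38 = 2292.08
ΣP(Q1 2015)·Q(Q1 2015) = 17.69×106 + 0.43×209 + 1.91×186 = 1875.14 + 89.87 + 355.26 = 2320.27
Index = 2292.08 / 2320.27 × 100 = 98.7851

98.79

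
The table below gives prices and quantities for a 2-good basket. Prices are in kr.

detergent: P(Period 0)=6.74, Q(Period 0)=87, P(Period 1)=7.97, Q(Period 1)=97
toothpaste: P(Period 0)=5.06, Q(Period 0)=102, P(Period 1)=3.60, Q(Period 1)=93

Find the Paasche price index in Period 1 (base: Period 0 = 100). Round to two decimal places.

Paasche price index uses current-period quantities as weights.
ΣP(Period 1)·Q(Period 1) = 7.97×97 + 3.60×93 = 773.09 + 334.8 = 1107.89
ΣP(Period 0)·Q(Period 1) = 6.74×97 + 5.06×93 = 653.78 + 470.58 = 1124.36
Index = 1107.89 / 1124.36 × 100 = 98.5352

98.54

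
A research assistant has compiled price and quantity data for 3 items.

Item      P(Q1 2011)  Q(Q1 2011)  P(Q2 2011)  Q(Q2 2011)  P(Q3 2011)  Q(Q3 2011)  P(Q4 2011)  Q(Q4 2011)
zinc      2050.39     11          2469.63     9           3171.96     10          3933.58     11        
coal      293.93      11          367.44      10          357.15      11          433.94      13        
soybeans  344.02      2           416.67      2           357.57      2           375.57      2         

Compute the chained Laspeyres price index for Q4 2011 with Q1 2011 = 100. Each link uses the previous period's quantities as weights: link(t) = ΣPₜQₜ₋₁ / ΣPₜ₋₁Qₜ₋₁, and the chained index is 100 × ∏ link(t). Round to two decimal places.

Link Q1 2011→Q2 2011:
ΣP(Q2 2011)Q(Q1 2011) = 2469.63×11 + 367.44×11 + 416.67×2 = 27165.93 + 4041.84 + 833.34 = 32041.11
ΣP(Q1 2011)Q(Q1 2011) = 2050.39×11 + 293.93×11 + 344.02×2 = 22554.29 + 3233.23 + 688.04 = 26475.56
link = 32041.11/26475.56 = 1.210215
Link Q2 2011→Q3 2011:
ΣP(Q3 2011)Q(Q2 2011) = 3171.96×9 + 357.15×10 + 357.57×2 = 28547.64 + 3571.5 + 715.14 = 32834.28
ΣP(Q2 2011)Q(Q2 2011) = 2469.63×9 + 367.44×10 + 416.67×2 = 22226.67 + 3674.4 + 833.34 = 26734.41
link = 32834.28/26734.41 = 1.228165
Link Q3 2011→Q4 2011:
ΣP(Q4 2011)Q(Q3 2011) = 3933.58×10 + 433.94×11 + 375.57×2 = 39335.8 + 4773.34 + 751.14 = 44860.28
ΣP(Q3 2011)Q(Q3 2011) = 3171.96×10 + 357.15×11 + 357.57×2 = 31719.6 + 3928.65 + 715.14 = 36363.39
link = 44860.28/36363.39 = 1.233666
Chained index = 100 × 1.210215 × 1.228165 × 1.233666 = 183.3652

183.37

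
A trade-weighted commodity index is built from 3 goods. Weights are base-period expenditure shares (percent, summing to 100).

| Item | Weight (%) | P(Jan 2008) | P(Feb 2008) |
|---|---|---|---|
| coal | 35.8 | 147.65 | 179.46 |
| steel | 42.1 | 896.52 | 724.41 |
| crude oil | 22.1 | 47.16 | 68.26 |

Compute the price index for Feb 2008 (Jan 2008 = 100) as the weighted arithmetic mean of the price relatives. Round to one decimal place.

coal: 35.8 × (179.46/147.65) = 35.8 × 1.215442 = 43.5128
steel: 42.1 × (724.41/896.52) = 42.1 × 0.808024 = 34.0178
crude oil: 22.1 × (68.26/47.16) = 22.1 × 1.447413 = 31.9878
Index = Σ wᵢ·(p₁ᵢ/p₀ᵢ) = 43.5128 + 34.0178 + 31.9878 = 109.5185

109.5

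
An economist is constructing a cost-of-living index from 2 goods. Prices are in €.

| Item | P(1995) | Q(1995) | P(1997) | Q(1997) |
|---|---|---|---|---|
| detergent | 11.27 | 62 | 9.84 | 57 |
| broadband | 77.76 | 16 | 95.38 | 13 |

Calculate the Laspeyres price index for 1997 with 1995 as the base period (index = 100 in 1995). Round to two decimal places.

Laspeyres price index uses base-period quantities as weights.
ΣP(1997)·Q(1995) = 9.84×62 + 95.38×16 = 610.08 + 1526.08 = 2136.16
ΣP(1995)·Q(1995) = 11.27×62 + 77.76×16 = 698.74 + 1244.16 = 1942.9
Index = 2136.16 / 1942.9 × 100 = 109.9470

109.95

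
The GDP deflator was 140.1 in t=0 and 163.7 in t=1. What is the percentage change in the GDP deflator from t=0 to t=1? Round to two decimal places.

16.85%

Change = (163.7 − 140.1) / 140.1 × 100
       = 23.6 / 140.1 × 100 = 16.8451%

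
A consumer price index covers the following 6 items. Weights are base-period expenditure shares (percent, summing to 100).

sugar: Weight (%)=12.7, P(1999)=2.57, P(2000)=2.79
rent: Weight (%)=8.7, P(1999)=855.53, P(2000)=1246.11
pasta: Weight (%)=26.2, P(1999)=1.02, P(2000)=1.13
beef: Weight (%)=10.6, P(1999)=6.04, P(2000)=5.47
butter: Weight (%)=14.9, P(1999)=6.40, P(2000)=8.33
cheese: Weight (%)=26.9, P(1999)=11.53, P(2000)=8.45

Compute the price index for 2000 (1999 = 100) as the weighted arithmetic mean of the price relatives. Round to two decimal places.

sugar: 12.7 × (2.79/2.57) = 12.7 × 1.085603 = 13.7872
rent: 8.7 × (1246.11/855.53) = 8.7 × 1.456536 = 12.6719
pasta: 26.2 × (1.13/1.02) = 26.2 × 1.107843 = 29.0255
beef: 10.6 × (5.47/6.04) = 10.6 × 0.905629 = 9.5997
butter: 14.9 × (8.33/6.40) = 14.9 × 1.301562 = 19.3933
cheese: 26.9 × (8.45/11.53) = 26.9 × 0.732871 = 19.7142
Index = Σ wᵢ·(p₁ᵢ/p₀ᵢ) = 13.7872 + 12.6719 + 29.0255 + 9.5997 + 19.3933 + 19.7142 = 104.1917

104.19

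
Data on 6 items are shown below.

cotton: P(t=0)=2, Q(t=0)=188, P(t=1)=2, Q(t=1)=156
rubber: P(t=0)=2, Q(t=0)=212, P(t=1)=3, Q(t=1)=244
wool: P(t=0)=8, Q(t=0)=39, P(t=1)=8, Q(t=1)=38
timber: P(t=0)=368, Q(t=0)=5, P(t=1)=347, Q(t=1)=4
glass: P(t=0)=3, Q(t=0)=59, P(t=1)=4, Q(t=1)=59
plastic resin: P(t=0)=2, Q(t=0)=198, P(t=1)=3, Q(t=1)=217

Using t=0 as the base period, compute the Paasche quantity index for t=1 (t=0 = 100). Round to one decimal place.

Paasche quantity index uses current-period prices as weights.
ΣP(t=1)·Q(t=1) = 2×156 + 3×244 + 8×38 + 347×4 + 4×59 + 3×217 = 312 + 732 + 304 + 1388 + 236 + 651 = 3623
ΣP(t=1)·Q(t=0) = 2×188 + 3×212 + 8×39 + 347×5 + 4×59 + 3×198 = 376 + 636 + 312 + 1735 + 236 + 594 = 3889
Index = 3623 / 3889 × 100 = 93.1602

93.2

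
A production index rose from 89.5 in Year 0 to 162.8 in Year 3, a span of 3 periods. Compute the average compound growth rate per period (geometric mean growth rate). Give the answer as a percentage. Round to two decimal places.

22.07%

Growth factor = (162.8/89.5)^(1/3) = (1.818994)^(1/3) = 1.220704
Growth rate = 1.220704 − 1 = 0.220704 = 22.0704%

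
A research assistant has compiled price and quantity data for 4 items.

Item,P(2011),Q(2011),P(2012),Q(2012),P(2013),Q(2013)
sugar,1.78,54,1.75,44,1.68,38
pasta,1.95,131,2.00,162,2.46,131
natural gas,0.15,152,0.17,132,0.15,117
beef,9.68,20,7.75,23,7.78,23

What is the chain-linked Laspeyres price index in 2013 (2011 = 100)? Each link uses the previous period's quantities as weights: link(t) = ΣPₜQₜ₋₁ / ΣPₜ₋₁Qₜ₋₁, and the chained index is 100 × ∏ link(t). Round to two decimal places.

105.53

Link 2011→2012:
ΣP(2012)Q(2011) = 1.75×54 + 2.00×131 + 0.17×152 + 7.75×20 = 94.5 + 262 + 25.84 + 155 = 537.34
ΣP(2011)Q(2011) = 1.78×54 + 1.95×131 + 0.15×152 + 9.68×20 = 96.12 + 255.45 + 22.8 + 193.6 = 567.97
link = 537.34/567.97 = 0.946071
Link 2012→2013:
ΣP(2013)Q(2012) = 1.68×44 + 2.46×162 + 0.15×132 + 7.78×23 = 73.92 + 398.52 + 19.8 + 178.94 = 671.18
ΣP(2012)Q(2012) = 1.75×44 + 2.00×162 + 0.17×132 + 7.75×23 = 77 + 324 + 22.44 + 178.25 = 601.69
link = 671.18/601.69 = 1.115491
Chained index = 100 × 0.946071 × 1.115491 = 105.5334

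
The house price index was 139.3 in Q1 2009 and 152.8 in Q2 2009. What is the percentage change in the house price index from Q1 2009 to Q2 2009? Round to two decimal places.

Change = (152.8 − 139.3) / 139.3 × 100
       = 13.5 / 139.3 × 100 = 9.6913%

9.69%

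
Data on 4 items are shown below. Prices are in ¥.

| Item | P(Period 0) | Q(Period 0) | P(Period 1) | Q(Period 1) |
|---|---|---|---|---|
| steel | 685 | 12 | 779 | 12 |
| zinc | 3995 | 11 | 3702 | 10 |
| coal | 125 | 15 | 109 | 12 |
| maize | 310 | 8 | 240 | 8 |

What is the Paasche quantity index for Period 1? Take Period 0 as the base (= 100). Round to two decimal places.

Paasche quantity index uses current-period prices as weights.
ΣP(Period 1)·Q(Period 1) = 779×12 + 3702×10 + 109×12 + 240×8 = 9348 + 37020 + 1308 + 1920 = 49596
ΣP(Period 1)·Q(Period 0) = 779×12 + 3702×11 + 109×15 + 240×8 = 9348 + 40722 + 1635 + 1920 = 53625
Index = 49596 / 53625 × 100 = 92.4867

92.49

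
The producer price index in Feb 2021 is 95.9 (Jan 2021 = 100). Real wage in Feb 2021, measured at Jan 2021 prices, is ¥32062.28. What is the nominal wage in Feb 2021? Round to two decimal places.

30747.73

Nominal = Real × (Index/100) = 32062.28 × (95.9/100)
        = 32062.28 × 0.959 = 30747.7265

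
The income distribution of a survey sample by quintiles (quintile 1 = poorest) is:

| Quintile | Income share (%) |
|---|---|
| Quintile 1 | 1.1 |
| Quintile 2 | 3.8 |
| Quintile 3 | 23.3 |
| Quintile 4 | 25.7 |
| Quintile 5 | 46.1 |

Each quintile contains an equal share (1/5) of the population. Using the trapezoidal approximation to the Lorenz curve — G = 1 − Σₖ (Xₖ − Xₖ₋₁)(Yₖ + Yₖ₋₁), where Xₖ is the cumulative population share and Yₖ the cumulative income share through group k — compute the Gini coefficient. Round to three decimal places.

Cumulative income shares Yₖ: 0.0110, 0.0490, 0.2820, 0.5390, 1.0000
Σ (Xₖ−Xₖ₋₁)(Yₖ+Yₖ₋₁) = (1/5)(0.0110+0.0000) + (1/5)(0.0490+0.0110) + (1/5)(0.2820+0.0490) + (1/5)(0.5390+0.2820) + (1/5)(1.0000+0.5390)
  = 0.0022 + 0.0120 + 0.0662 + 0.1642 + 0.3078 = 0.5524
G = 1 − 0.5524 = 0.4476

0.448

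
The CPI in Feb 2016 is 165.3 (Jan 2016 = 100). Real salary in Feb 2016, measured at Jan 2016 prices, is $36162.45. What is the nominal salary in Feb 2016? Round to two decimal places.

Nominal = Real × (Index/100) = 36162.45 × (165.3/100)
        = 36162.45 × 1.653 = 59776.5298

59776.53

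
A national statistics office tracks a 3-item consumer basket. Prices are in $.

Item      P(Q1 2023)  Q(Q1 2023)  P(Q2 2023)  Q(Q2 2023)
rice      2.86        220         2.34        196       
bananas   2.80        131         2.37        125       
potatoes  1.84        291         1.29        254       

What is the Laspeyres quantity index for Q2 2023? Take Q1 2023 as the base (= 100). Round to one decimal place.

Laspeyres quantity index uses base-period prices as weights.
ΣP(Q1 2023)·Q(Q2 2023) = 2.86×196 + 2.80×125 + 1.84×254 = 560.56 + 350 + 467.36 = 1377.92
ΣP(Q1 2023)·Q(Q1 2023) = 2.86×220 + 2.80×131 + 1.84×291 = 629.2 + 366.8 + 535.44 = 1531.44
Index = 1377.92 / 1531.44 × 100 = 89.9754

90.0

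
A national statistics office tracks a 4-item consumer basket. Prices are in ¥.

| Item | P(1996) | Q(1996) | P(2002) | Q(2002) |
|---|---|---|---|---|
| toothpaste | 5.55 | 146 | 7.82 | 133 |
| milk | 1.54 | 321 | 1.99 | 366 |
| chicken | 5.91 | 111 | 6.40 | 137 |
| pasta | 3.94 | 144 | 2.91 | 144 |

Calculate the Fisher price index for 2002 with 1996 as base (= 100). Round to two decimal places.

Laspeyres component (base-period weights):
ΣP(2002)Q(1996) = 7.82×146 + 1.99×321 + 6.40×111 + 2.91×144 = 1141.72 + 638.79 + 710.4 + 419.04 = 2909.95
ΣP(1996)Q(1996) = 5.55×146 + 1.54×321 + 5.91×111 + 3.94×144 = 810.3 + 494.34 + 656.01 + 567.36 = 2528.01
L = 2909.95 / 2528.01 × 100 = 115.1083
Paasche component (current-period weights):
ΣP(2002)Q(2002) = 7.82×133 + 1.99×366 + 6.40×137 + 2.91×144 = 1040.06 + 728.34 + 876.8 + 419.04 = 3064.24
ΣP(1996)Q(2002) = 5.55×133 + 1.54×366 + 5.91×137 + 3.94×144 = 738.15 + 563.64 + 809.67 + 567.36 = 2678.82
P = 3064.24 / 2678.82 × 100 = 114.3877
Fisher = √(L × P) = √(115.1083 × 114.3877) = 114.7474

114.75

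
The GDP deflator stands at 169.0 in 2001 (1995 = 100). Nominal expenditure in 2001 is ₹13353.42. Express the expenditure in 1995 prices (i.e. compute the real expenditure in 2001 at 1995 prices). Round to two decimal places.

7901.43

Real = Nominal ÷ (Index/100) = 13353.42 ÷ (169.0/100)
     = 13353.42 ÷ 1.690 = 7901.4320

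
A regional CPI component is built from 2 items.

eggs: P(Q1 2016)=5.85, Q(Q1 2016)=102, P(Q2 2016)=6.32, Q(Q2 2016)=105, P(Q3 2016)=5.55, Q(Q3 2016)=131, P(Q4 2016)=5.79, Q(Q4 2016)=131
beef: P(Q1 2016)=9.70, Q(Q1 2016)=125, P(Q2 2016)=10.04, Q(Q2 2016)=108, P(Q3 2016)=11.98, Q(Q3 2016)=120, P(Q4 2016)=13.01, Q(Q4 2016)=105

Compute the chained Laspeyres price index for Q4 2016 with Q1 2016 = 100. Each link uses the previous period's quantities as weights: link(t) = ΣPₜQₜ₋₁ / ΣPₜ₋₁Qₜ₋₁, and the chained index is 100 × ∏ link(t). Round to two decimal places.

120.80

Link Q1 2016→Q2 2016:
ΣP(Q2 2016)Q(Q1 2016) = 6.32×102 + 10.04×125 = 644.64 + 1255 = 1899.64
ΣP(Q1 2016)Q(Q1 2016) = 5.85×102 + 9.70×125 = 596.7 + 1212.5 = 1809.2
link = 1899.64/1809.2 = 1.049989
Link Q2 2016→Q3 2016:
ΣP(Q3 2016)Q(Q2 2016) = 5.55×105 + 11.98×108 = 582.75 + 1293.84 = 1876.59
ΣP(Q2 2016)Q(Q2 2016) = 6.32×105 + 10.04×108 = 663.6 + 1084.32 = 1747.92
link = 1876.59/1747.92 = 1.073613
Link Q3 2016→Q4 2016:
ΣP(Q4 2016)Q(Q3 2016) = 5.79×131 + 13.01×120 = 758.49 + 1561.2 = 2319.69
ΣP(Q3 2016)Q(Q3 2016) = 5.55×131 + 11.98×120 = 727.05 + 1437.6 = 2164.65
link = 2319.69/2164.65 = 1.071624
Chained index = 100 × 1.049989 × 1.073613 × 1.071624 = 120.8022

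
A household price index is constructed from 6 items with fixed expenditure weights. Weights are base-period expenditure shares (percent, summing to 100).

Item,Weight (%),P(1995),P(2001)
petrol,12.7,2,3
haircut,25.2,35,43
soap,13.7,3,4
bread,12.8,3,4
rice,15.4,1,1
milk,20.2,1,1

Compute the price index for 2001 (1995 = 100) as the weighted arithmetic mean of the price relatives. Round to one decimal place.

120.9

petrol: 12.7 × (3/2) = 12.7 × 1.500000 = 19.0500
haircut: 25.2 × (43/35) = 25.2 × 1.228571 = 30.9600
soap: 13.7 × (4/3) = 13.7 × 1.333333 = 18.2667
bread: 12.8 × (4/3) = 12.8 × 1.333333 = 17.0667
rice: 15.4 × (1/1) = 15.4 × 1.000000 = 15.4000
milk: 20.2 × (1/1) = 20.2 × 1.000000 = 20.2000
Index = Σ wᵢ·(p₁ᵢ/p₀ᵢ) = 19.0500 + 30.9600 + 18.2667 + 17.0667 + 15.4000 + 20.2000 = 120.9433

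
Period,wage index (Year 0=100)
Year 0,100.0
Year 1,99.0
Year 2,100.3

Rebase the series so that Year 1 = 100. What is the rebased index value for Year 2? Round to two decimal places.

101.31

Rebased(Year 2) = 100.3 / 99.0 × 100 = 101.3131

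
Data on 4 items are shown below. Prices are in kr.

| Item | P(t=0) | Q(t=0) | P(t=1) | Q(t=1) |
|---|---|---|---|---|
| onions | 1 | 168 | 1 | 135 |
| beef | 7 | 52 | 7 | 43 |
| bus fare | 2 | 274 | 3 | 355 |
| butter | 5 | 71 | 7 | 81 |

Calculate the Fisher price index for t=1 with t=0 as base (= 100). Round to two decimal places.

131.14

Laspeyres component (base-period weights):
ΣP(t=1)Q(t=0) = 1×168 + 7×52 + 3×274 + 7×71 = 168 + 364 + 822 + 497 = 1851
ΣP(t=0)Q(t=0) = 1×168 + 7×52 + 2×274 + 5×71 = 168 + 364 + 548 + 355 = 1435
L = 1851 / 1435 × 100 = 128.9895
Paasche component (current-period weights):
ΣP(t=1)Q(t=1) = 1×135 + 7×43 + 3×355 + 7×81 = 135 + 301 + 1065 + 567 = 2068
ΣP(t=0)Q(t=1) = 1×135 + 7×43 + 2×355 + 5×81 = 135 + 301 + 710 + 405 = 1551
P = 2068 / 1551 × 100 = 133.3333
Fisher = √(L × P) = √(128.9895 × 133.3333) = 131.1435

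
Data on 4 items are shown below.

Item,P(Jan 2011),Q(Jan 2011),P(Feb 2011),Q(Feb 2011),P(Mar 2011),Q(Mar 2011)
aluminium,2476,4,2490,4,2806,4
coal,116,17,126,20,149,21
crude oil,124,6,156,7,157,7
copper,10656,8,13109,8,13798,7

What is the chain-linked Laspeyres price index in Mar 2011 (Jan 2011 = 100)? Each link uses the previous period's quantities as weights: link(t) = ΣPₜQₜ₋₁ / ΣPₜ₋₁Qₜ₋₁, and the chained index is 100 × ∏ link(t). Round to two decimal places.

Link Jan 2011→Feb 2011:
ΣP(Feb 2011)Q(Jan 2011) = 2490×4 + 126×17 + 156×6 + 13109×8 = 9960 + 2142 + 936 + 104872 = 117910
ΣP(Jan 2011)Q(Jan 2011) = 2476×4 + 116×17 + 124×6 + 10656×8 = 9904 + 1972 + 744 + 85248 = 97868
link = 117910/97868 = 1.204786
Link Feb 2011→Mar 2011:
ΣP(Mar 2011)Q(Feb 2011) = 2806×4 + 149×20 + 157×7 + 13798×8 = 11224 + 2980 + 1099 + 110384 = 125687
ΣP(Feb 2011)Q(Feb 2011) = 2490×4 + 126×20 + 156×7 + 13109×8 = 9960 + 2520 + 1092 + 104872 = 118444
link = 125687/118444 = 1.061151
Chained index = 100 × 1.204786 × 1.061151 = 127.8460

127.85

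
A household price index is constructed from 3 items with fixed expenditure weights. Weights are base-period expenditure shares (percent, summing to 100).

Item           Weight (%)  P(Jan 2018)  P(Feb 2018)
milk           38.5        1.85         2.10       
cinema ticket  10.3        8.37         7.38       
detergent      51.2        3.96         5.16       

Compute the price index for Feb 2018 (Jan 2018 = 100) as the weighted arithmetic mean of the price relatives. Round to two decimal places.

119.50

milk: 38.5 × (2.10/1.85) = 38.5 × 1.135135 = 43.7027
cinema ticket: 10.3 × (7.38/8.37) = 10.3 × 0.881720 = 9.0817
detergent: 51.2 × (5.16/3.96) = 51.2 × 1.303030 = 66.7152
Index = Σ wᵢ·(p₁ᵢ/p₀ᵢ) = 43.7027 + 9.0817 + 66.7152 = 119.4996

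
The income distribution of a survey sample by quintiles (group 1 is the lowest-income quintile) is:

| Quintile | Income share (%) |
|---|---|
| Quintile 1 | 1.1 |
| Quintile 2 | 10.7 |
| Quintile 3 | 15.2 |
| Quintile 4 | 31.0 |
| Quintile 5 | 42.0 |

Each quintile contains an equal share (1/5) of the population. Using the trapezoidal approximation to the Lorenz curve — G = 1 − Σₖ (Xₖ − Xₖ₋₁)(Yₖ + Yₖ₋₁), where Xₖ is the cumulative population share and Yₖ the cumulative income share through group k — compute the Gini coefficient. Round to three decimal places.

0.408

Cumulative income shares Yₖ: 0.0110, 0.1180, 0.2700, 0.5800, 1.0000
Σ (Xₖ−Xₖ₋₁)(Yₖ+Yₖ₋₁) = (1/5)(0.0110+0.0000) + (1/5)(0.1180+0.0110) + (1/5)(0.2700+0.1180) + (1/5)(0.5800+0.2700) + (1/5)(1.0000+0.5800)
  = 0.0022 + 0.0258 + 0.0776 + 0.1700 + 0.3160 = 0.5916
G = 1 − 0.5916 = 0.4084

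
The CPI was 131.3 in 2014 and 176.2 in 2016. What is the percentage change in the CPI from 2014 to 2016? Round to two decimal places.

34.20%

Change = (176.2 − 131.3) / 131.3 × 100
       = 44.9 / 131.3 × 100 = 34.1965%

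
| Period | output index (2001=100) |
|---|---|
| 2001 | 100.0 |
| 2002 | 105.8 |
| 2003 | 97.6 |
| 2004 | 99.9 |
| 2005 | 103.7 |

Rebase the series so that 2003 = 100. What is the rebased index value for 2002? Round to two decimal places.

108.40

Rebased(2002) = 105.8 / 97.6 × 100 = 108.4016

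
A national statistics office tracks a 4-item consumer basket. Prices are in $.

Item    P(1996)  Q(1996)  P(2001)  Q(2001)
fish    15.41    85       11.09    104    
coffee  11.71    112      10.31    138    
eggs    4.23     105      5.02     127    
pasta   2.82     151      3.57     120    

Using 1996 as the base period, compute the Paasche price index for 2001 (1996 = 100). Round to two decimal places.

Paasche price index uses current-period quantities as weights.
ΣP(2001)·Q(2001) = 11.09×104 + 10.31×138 + 5.02×127 + 3.57×120 = 1153.36 + 1422.78 + 637.54 + 428.4 = 3642.08
ΣP(1996)·Q(2001) = 15.41×104 + 11.71×138 + 4.23×127 + 2.82×120 = 1602.64 + 1615.98 + 537.21 + 338.4 = 4094.23
Index = 3642.08 / 4094.23 × 100 = 88.9564

88.96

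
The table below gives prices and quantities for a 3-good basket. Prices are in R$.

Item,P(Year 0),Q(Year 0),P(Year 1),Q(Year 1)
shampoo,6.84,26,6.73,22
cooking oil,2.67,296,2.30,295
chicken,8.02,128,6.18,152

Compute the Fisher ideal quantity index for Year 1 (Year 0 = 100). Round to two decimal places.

107.69

Laspeyres component (base-period weights):
ΣP(Year 0)Q(Year 1) = 6.84×22 + 2.67×295 + 8.02×152 = 150.48 + 787.65 + 1219.04 = 2157.17
ΣP(Year 0)Q(Year 0) = 6.84×26 + 2.67×296 + 8.02×128 = 177.84 + 790.32 + 1026.56 = 1994.72
L = 2157.17 / 1994.72 × 100 = 108.1440
Paasche component (current-period weights):
ΣP(Year 1)Q(Year 1) = 6.73×22 + 2.30×295 + 6.18×152 = 148.06 + 678.5 + 939.36 = 1765.92
ΣP(Year 1)Q(Year 0) = 6.73×26 + 2.30×296 + 6.18×128 = 174.98 + 680.8 + 791.04 = 1646.82
P = 1765.92 / 1646.82 × 100 = 107.2321
Fisher = √(L × P) = √(108.1440 × 107.2321) = 107.6871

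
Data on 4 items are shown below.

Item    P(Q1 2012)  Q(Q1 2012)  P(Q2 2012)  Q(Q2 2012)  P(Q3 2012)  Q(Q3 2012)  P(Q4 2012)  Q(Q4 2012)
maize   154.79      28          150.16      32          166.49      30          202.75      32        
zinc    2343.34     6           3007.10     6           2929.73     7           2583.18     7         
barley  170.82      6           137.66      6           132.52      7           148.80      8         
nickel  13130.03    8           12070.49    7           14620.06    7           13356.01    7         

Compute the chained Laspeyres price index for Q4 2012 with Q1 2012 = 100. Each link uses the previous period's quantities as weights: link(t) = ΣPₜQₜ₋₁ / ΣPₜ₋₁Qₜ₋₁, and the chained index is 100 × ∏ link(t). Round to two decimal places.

Link Q1 2012→Q2 2012:
ΣP(Q2 2012)Q(Q1 2012) = 150.16×28 + 3007.10×6 + 137.66×6 + 12070.49×8 = 4204.48 + 18042.6 + 825.96 + 96563.92 = 119636.96
ΣP(Q1 2012)Q(Q1 2012) = 154.79×28 + 2343.34×6 + 170.82×6 + 13130.03×8 = 4334.12 + 14060.04 + 1024.92 + 105040.24 = 124459.32
link = 119636.96/124459.32 = 0.961254
Link Q2 2012→Q3 2012:
ΣP(Q3 2012)Q(Q2 2012) = 166.49×32 + 2929.73×6 + 132.52×6 + 14620.06×7 = 5327.68 + 17578.38 + 795.12 + 102340.42 = 126041.6
ΣP(Q2 2012)Q(Q2 2012) = 150.16×32 + 3007.10×6 + 137.66×6 + 12070.49×7 = 4805.12 + 18042.6 + 825.96 + 84493.43 = 108167.11
link = 126041.6/108167.11 = 1.165249
Link Q3 2012→Q4 2012:
ΣP(Q4 2012)Q(Q3 2012) = 202.75×30 + 2583.18×7 + 148.80×7 + 13356.01×7 = 6082.5 + 18082.26 + 1041.6 + 93492.07 = 118698.43
ΣP(Q3 2012)Q(Q3 2012) = 166.49×30 + 2929.73×7 + 132.52×7 + 14620.06×7 = 4994.7 + 20508.11 + 927.64 + 102340.42 = 128770.87
link = 118698.43/128770.87 = 0.921780
Chained index = 100 × 0.961254 × 1.165249 × 0.921780 = 103.2486

103.25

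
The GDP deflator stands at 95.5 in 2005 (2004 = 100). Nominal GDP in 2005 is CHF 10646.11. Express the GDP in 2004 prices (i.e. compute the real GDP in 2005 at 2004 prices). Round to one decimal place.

Real = Nominal ÷ (Index/100) = 10646.11 ÷ (95.5/100)
     = 10646.11 ÷ 0.955 = 11147.7592

11147.8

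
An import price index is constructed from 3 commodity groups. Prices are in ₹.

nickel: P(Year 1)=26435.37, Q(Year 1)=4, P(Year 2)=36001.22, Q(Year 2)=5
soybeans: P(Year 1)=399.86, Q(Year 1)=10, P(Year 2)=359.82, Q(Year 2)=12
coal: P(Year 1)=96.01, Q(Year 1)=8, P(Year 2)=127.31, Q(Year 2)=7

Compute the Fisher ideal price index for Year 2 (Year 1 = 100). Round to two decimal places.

134.52

Laspeyres component (base-period weights):
ΣP(Year 2)Q(Year 1) = 36001.22×4 + 359.82×10 + 127.31×8 = 144004.88 + 3598.2 + 1018.48 = 148621.56
ΣP(Year 1)Q(Year 1) = 26435.37×4 + 399.86×10 + 96.01×8 = 105741.48 + 3998.6 + 768.08 = 110508.16
L = 148621.56 / 110508.16 × 100 = 134.4892
Paasche component (current-period weights):
ΣP(Year 2)Q(Year 2) = 36001.22×5 + 359.82×12 + 127.31×7 = 180006.1 + 4317.84 + 891.17 = 185215.11
ΣP(Year 1)Q(Year 2) = 26435.37×5 + 399.86×12 + 96.01×7 = 132176.85 + 4798.32 + 672.07 = 137647.24
P = 185215.11 / 137647.24 × 100 = 134.5578
Fisher = √(L × P) = √(134.4892 × 134.5578) = 134.5235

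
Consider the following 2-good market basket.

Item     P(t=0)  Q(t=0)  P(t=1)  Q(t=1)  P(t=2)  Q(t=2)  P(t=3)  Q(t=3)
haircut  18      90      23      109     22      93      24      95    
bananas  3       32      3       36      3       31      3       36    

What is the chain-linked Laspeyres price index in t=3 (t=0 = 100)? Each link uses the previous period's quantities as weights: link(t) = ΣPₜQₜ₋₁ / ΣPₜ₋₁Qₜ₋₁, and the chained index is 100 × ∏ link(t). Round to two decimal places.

Link t=0→t=1:
ΣP(t=1)Q(t=0) = 23×90 + 3×32 = 2070 + 96 = 2166
ΣP(t=0)Q(t=0) = 18×90 + 3×32 = 1620 + 96 = 1716
link = 2166/1716 = 1.262238
Link t=1→t=2:
ΣP(t=2)Q(t=1) = 22×109 + 3×36 = 2398 + 108 = 2506
ΣP(t=1)Q(t=1) = 23×109 + 3×36 = 2507 + 108 = 2615
link = 2506/2615 = 0.958317
Link t=2→t=3:
ΣP(t=3)Q(t=2) = 24×93 + 3×31 = 2232 + 93 = 2325
ΣP(t=2)Q(t=2) = 22×93 + 3×31 = 2046 + 93 = 2139
link = 2325/2139 = 1.086957
Chained index = 100 × 1.262238 × 0.958317 × 1.086957 = 131.4809

131.48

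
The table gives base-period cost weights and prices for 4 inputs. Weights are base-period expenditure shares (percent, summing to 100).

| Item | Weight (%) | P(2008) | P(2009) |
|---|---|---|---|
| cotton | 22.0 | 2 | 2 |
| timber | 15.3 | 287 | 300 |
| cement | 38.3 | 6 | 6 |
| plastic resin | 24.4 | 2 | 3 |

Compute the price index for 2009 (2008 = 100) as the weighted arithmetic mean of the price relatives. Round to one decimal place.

cotton: 22.0 × (2/2) = 22.0 × 1.000000 = 22.0000
timber: 15.3 × (300/287) = 15.3 × 1.045296 = 15.9930
cement: 38.3 × (6/6) = 38.3 × 1.000000 = 38.3000
plastic resin: 24.4 × (3/2) = 24.4 × 1.500000 = 36.6000
Index = Σ wᵢ·(p₁ᵢ/p₀ᵢ) = 22.0000 + 15.9930 + 38.3000 + 36.6000 = 112.8930

112.9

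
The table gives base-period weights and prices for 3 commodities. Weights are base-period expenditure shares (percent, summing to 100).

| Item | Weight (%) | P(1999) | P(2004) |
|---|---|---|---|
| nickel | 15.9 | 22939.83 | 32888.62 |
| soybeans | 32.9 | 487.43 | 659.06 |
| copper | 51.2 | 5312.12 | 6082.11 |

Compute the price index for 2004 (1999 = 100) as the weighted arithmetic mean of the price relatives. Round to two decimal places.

125.90

nickel: 15.9 × (32888.62/22939.83) = 15.9 × 1.433691 = 22.7957
soybeans: 32.9 × (659.06/487.43) = 32.9 × 1.352112 = 44.4845
copper: 51.2 × (6082.11/5312.12) = 51.2 × 1.144950 = 58.6214
Index = Σ wᵢ·(p₁ᵢ/p₀ᵢ) = 22.7957 + 44.4845 + 58.6214 = 125.9016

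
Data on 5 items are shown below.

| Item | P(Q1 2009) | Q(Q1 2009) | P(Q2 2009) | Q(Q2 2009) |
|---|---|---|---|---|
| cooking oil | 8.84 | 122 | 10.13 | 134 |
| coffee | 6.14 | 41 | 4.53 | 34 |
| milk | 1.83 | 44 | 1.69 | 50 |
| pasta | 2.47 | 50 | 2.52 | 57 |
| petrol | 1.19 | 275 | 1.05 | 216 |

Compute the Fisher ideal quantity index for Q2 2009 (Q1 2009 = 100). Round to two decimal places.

Laspeyres component (base-period weights):
ΣP(Q1 2009)Q(Q2 2009) = 8.84×134 + 6.14×34 + 1.83×50 + 2.47×57 + 1.19×216 = 1184.56 + 208.76 + 91.5 + 140.79 + 257.04 = 1882.65
ΣP(Q1 2009)Q(Q1 2009) = 8.84×122 + 6.14×41 + 1.83×44 + 2.47×50 + 1.19×275 = 1078.48 + 251.74 + 80.52 + 123.5 + 327.25 = 1861.49
L = 1882.65 / 1861.49 × 100 = 101.1367
Paasche component (current-period weights):
ΣP(Q2 2009)Q(Q2 2009) = 10.13×134 + 4.53×34 + 1.69×50 + 2.52×57 + 1.05×216 = 1357.42 + 154.02 + 84.5 + 143.64 + 226.8 = 1966.38
ΣP(Q2 2009)Q(Q1 2009) = 10.13×122 + 4.53×41 + 1.69×44 + 2.52×50 + 1.05×275 = 1235.86 + 185.73 + 74.36 + 126 + 288.75 = 1910.7
P = 1966.38 / 1910.7 × 100 = 102.9141
Fisher = √(L × P) = √(101.1367 × 102.9141) = 102.0215

102.02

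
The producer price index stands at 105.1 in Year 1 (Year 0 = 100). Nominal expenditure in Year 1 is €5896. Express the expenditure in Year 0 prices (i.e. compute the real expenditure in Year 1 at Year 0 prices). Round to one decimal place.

5609.9

Real = Nominal ÷ (Index/100) = 5896 ÷ (105.1/100)
     = 5896 ÷ 1.051 = 5609.8953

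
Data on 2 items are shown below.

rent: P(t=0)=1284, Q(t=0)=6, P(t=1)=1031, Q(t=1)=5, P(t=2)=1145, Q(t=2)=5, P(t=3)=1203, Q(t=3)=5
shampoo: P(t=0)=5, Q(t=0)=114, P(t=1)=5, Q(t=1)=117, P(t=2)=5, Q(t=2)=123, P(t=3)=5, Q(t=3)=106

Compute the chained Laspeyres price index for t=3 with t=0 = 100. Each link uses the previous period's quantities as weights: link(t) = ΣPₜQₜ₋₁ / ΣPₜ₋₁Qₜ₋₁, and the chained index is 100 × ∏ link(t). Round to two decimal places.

93.87

Link t=0→t=1:
ΣP(t=1)Q(t=0) = 1031×6 + 5×114 = 6186 + 570 = 6756
ΣP(t=0)Q(t=0) = 1284×6 + 5×114 = 7704 + 570 = 8274
link = 6756/8274 = 0.816534
Link t=1→t=2:
ΣP(t=2)Q(t=1) = 1145×5 + 5×117 = 5725 + 585 = 6310
ΣP(t=1)Q(t=1) = 1031×5 + 5×117 = 5155 + 585 = 5740
link = 6310/5740 = 1.099303
Link t=2→t=3:
ΣP(t=3)Q(t=2) = 1203×5 + 5×123 = 6015 + 615 = 6630
ΣP(t=2)Q(t=2) = 1145×5 + 5×123 = 5725 + 615 = 6340
link = 6630/6340 = 1.045741
Chained index = 100 × 0.816534 × 1.099303 × 1.045741 = 93.8676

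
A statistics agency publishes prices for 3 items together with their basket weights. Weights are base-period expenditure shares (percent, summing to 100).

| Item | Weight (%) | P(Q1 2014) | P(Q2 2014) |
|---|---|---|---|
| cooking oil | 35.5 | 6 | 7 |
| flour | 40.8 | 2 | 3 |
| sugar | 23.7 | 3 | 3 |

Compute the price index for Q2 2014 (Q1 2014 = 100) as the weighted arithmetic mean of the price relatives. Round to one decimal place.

cooking oil: 35.5 × (7/6) = 35.5 × 1.166667 = 41.4167
flour: 40.8 × (3/2) = 40.8 × 1.500000 = 61.2000
sugar: 23.7 × (3/3) = 23.7 × 1.000000 = 23.7000
Index = Σ wᵢ·(p₁ᵢ/p₀ᵢ) = 41.4167 + 61.2000 + 23.7000 = 126.3167

126.3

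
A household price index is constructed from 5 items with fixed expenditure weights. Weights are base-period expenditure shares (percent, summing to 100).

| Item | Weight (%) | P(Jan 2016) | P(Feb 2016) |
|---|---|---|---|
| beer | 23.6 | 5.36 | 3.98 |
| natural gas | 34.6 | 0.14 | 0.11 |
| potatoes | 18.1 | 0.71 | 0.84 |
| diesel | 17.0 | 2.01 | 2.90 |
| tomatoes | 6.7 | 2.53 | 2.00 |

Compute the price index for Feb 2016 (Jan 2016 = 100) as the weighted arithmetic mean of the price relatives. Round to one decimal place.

beer: 23.6 × (3.98/5.36) = 23.6 × 0.742537 = 17.5239
natural gas: 34.6 × (0.11/0.14) = 34.6 × 0.785714 = 27.1857
potatoes: 18.1 × (0.84/0.71) = 18.1 × 1.183099 = 21.4141
diesel: 17.0 × (2.90/2.01) = 17.0 × 1.442786 = 24.5274
tomatoes: 6.7 × (2.00/2.53) = 6.7 × 0.790514 = 5.2964
Index = Σ wᵢ·(p₁ᵢ/p₀ᵢ) = 17.5239 + 27.1857 + 21.4141 + 24.5274 + 5.2964 = 95.9475

95.9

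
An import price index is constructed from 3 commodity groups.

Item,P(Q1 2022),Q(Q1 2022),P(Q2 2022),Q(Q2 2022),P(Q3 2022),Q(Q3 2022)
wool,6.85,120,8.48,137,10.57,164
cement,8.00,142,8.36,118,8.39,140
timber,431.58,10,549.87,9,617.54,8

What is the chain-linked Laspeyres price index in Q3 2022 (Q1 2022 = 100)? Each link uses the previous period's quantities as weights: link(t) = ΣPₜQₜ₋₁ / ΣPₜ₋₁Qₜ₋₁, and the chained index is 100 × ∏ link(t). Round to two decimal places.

Link Q1 2022→Q2 2022:
ΣP(Q2 2022)Q(Q1 2022) = 8.48×120 + 8.36×142 + 549.87×10 = 1017.6 + 1187.12 + 5498.7 = 7703.42
ΣP(Q1 2022)Q(Q1 2022) = 6.85×120 + 8.00×142 + 431.58×10 = 822 + 1136 + 4315.8 = 6273.8
link = 7703.42/6273.8 = 1.227871
Link Q2 2022→Q3 2022:
ΣP(Q3 2022)Q(Q2 2022) = 10.57×137 + 8.39×118 + 617.54×9 = 1448.09 + 990.02 + 5557.86 = 7995.97
ΣP(Q2 2022)Q(Q2 2022) = 8.48×137 + 8.36×118 + 549.87×9 = 1161.76 + 986.48 + 4948.83 = 7097.07
link = 7995.97/7097.07 = 1.126658
Chained index = 100 × 1.227871 × 1.126658 = 138.3391

138.34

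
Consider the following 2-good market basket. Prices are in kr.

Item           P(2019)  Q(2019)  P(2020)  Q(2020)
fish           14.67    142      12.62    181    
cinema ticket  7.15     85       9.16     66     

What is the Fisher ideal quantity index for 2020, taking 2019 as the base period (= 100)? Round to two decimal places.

114.28

Laspeyres component (base-period weights):
ΣP(2019)Q(2020) = 14.67×181 + 7.15×66 = 2655.27 + 471.9 = 3127.17
ΣP(2019)Q(2019) = 14.67×142 + 7.15×85 = 2083.14 + 607.75 = 2690.89
L = 3127.17 / 2690.89 × 100 = 116.2132
Paasche component (current-period weights):
ΣP(2020)Q(2020) = 12.62×181 + 9.16×66 = 2284.22 + 604.56 = 2888.78
ΣP(2020)Q(2019) = 12.62×142 + 9.16×85 = 1792.04 + 778.6 = 2570.64
P = 2888.78 / 2570.64 × 100 = 112.3759
Fisher = √(L × P) = √(116.2132 × 112.3759) = 114.2785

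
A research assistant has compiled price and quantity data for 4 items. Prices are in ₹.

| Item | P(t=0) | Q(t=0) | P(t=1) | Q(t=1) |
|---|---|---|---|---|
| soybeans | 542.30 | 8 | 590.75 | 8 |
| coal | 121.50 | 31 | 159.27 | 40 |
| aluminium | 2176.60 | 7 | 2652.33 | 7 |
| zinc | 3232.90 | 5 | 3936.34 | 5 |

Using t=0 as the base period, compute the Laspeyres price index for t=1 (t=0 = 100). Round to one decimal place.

Laspeyres price index uses base-period quantities as weights.
ΣP(t=1)·Q(t=0) = 590.75×8 + 159.27×31 + 2652.33×7 + 3936.34×5 = 4726 + 4937.37 + 18566.31 + 19681.7 = 47911.38
ΣP(t=0)·Q(t=0) = 542.30×8 + 121.50×31 + 2176.60×7 + 3232.90×5 = 4338.4 + 3766.5 + 15236.2 + 16164.5 = 39505.6
Index = 47911.38 / 39505.6 × 100 = 121.2774

121.3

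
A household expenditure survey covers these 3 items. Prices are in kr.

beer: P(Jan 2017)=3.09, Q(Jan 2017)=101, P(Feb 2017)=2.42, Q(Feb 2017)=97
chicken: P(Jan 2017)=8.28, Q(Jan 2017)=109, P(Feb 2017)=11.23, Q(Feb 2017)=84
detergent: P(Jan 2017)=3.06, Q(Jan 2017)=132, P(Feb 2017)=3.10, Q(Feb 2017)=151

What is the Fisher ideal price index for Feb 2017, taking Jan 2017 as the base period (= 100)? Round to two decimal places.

114.48

Laspeyres component (base-period weights):
ΣP(Feb 2017)Q(Jan 2017) = 2.42×101 + 11.23×109 + 3.10×132 = 244.42 + 1224.07 + 409.2 = 1877.69
ΣP(Jan 2017)Q(Jan 2017) = 3.09×101 + 8.28×109 + 3.06×132 = 312.09 + 902.52 + 403.92 = 1618.53
L = 1877.69 / 1618.53 × 100 = 116.0121
Paasche component (current-period weights):
ΣP(Feb 2017)Q(Feb 2017) = 2.42×97 + 11.23×84 + 3.10×151 = 234.74 + 943.32 + 468.1 = 1646.16
ΣP(Jan 2017)Q(Feb 2017) = 3.09×97 + 8.28×84 + 3.06×151 = 299.73 + 695.52 + 462.06 = 1457.31
P = 1646.16 / 1457.31 × 100 = 112.9588
Fisher = √(L × P) = √(116.0121 × 112.9588) = 114.4753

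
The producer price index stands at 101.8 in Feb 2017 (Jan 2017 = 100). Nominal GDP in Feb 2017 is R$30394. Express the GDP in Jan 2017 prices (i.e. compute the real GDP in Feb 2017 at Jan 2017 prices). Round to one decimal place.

Real = Nominal ÷ (Index/100) = 30394 ÷ (101.8/100)
     = 30394 ÷ 1.018 = 29856.5815

29856.6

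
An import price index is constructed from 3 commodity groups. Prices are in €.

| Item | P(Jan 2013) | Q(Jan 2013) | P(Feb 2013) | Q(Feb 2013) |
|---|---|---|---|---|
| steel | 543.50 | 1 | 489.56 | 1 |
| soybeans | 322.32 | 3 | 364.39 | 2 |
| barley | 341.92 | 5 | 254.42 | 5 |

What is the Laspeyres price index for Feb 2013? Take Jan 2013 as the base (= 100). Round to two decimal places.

88.66

Laspeyres price index uses base-period quantities as weights.
ΣP(Feb 2013)·Q(Jan 2013) = 489.56×1 + 364.39×3 + 254.42×5 = 489.56 + 1093.17 + 1272.1 = 2854.83
ΣP(Jan 2013)·Q(Jan 2013) = 543.50×1 + 322.32×3 + 341.92×5 = 543.5 + 966.96 + 1709.6 = 3220.06
Index = 2854.83 / 3220.06 × 100 = 88.6577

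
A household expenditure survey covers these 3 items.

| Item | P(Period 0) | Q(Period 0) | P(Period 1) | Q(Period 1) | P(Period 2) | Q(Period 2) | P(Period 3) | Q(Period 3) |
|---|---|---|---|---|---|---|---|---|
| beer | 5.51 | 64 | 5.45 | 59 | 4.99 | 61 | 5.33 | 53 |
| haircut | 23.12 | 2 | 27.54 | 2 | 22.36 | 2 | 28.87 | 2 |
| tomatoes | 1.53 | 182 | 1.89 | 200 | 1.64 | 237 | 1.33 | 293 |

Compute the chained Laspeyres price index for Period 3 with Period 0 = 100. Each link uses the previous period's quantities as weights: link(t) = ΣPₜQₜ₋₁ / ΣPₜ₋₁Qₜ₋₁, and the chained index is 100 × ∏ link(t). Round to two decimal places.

92.36

Link Period 0→Period 1:
ΣP(Period 1)Q(Period 0) = 5.45×64 + 27.54×2 + 1.89×182 = 348.8 + 55.08 + 343.98 = 747.86
ΣP(Period 0)Q(Period 0) = 5.51×64 + 23.12×2 + 1.53×182 = 352.64 + 46.24 + 278.46 = 677.34
link = 747.86/677.34 = 1.104113
Link Period 1→Period 2:
ΣP(Period 2)Q(Period 1) = 4.99×59 + 22.36×2 + 1.64×200 = 294.41 + 44.72 + 328 = 667.13
ΣP(Period 1)Q(Period 1) = 5.45×59 + 27.54×2 + 1.89×200 = 321.55 + 55.08 + 378 = 754.63
link = 667.13/754.63 = 0.884049
Link Period 2→Period 3:
ΣP(Period 3)Q(Period 2) = 5.33×61 + 28.87×2 + 1.33×237 = 325.13 + 57.74 + 315.21 = 698.08
ΣP(Period 2)Q(Period 2) = 4.99×61 + 22.36×2 + 1.64×237 = 304.39 + 44.72 + 388.68 = 737.79
link = 698.08/737.79 = 0.946177
Chained index = 100 × 1.104113 × 0.884049 × 0.946177 = 92.3554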